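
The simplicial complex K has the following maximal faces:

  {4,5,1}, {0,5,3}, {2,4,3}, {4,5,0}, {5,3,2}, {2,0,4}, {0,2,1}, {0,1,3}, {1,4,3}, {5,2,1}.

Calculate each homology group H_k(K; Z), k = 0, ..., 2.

Order the vertices as 0 < 1 < 2 < 3 < 4 < 5. Listing each simplex with vertices in this order, K has dimension 2 with simplices:

  0-simplices (6): [0], [1], [2], [3], [4], [5]
  1-simplices (15): [0,1], [0,2], [0,3], [0,4], [0,5], [1,2], [1,3], [1,4], [1,5], [2,3], [2,4], [2,5], [3,4], [3,5], [4,5]
  2-simplices (10): [0,1,2], [0,1,3], [0,2,4], [0,3,5], [0,4,5], [1,2,5], [1,3,4], [1,4,5], [2,3,4], [2,3,5]

Hence C_0 ≅ Z^6, C_1 ≅ Z^15, C_2 ≅ Z^10.

The boundary map ∂_1: C_1 → C_0 maps an edge to its endpoints' difference, ∂[p,q] = q − p.
The 6×15 boundary matrix has rank 5 and Smith normal form diag(1,1,1,1,1).

Boundary ∂_2: C_2 → C_1 maps a triangle to the signed sum of its edges. For instance
  ∂[0,1,3] = [1,3] − [0,3] + [0,1],
  ∂[1,3,4] = [3,4] − [1,4] + [1,3].
The 15×10 boundary matrix has rank 10 and Smith normal form diag(1,1,1,1,1,1,1,1,1,2).

Computing H_k = (kernel of ∂_k) / (image of ∂_{k+1}):

  H_0: rank C_0 − rank ∂_1 = 6 − 5 = 1, and the invariant factors of ∂_1 are all 1, so H_0 = Z.
  H_1: rank ker ∂_1 − rank ∂_2 = (15 − 5) − 10 = 0, and ∂_2 has invariant factor 2 > 1, so H_1 = Z/2.
  H_2: rank ker ∂_2 − rank ∂_3 = (10 − 10) − 0 = 0, and there is no ∂_3, so H_2 = 0.

As a check, the Euler characteristic is 6 − 15 + 10 = 1, which agrees with 1 − 0 + 0 = 1.

H_0 ≅ Z,  H_1 ≅ Z/2,  H_2 = 0.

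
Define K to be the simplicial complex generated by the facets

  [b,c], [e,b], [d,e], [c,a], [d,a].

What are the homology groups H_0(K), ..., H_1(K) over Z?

Take the total order a < b < c < d < e on the vertex set. Then K (dimension 1) consists of the simplices:

  0-simplices (5): a, b, c, d, e
  1-simplices (5): ac, ad, bc, be, de

giving chain groups C_0 ≅ Z^5, C_1 ≅ Z^5.

Boundary ∂_1: C_1 → C_0 is given by ∂[p,q] = [q] − [p]. For instance
  ∂de = e − d.
The resulting 5×5 matrix has rank 4, and its Smith normal form has invariant factors (1,1,1,1).

From H_k ≅ ker(∂_k) / im(∂_{k+1}) we obtain:

  H_0: rank C_0 − rank ∂_1 = 5 − 4 = 1, and the invariant factors of ∂_1 are all 1, so H_0 ≅ Z.
  H_1: rank ker ∂_1 − rank ∂_2 = (5 − 4) − 0 = 1, and there is no ∂_2, so H_1 ≅ Z.

H_0 = Z,  H_1 = Z.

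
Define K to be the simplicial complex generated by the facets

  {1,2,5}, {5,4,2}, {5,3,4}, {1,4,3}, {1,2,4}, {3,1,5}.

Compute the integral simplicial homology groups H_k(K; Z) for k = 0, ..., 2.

H_0 = Z,  H_1 = 0,  H_2 = Z.

K has 5 vertices, 9 edges, 6 triangles.
rank ∂_0 = 0, rank ∂_1 = 4 ⇒ b_0 = 5 − 0 − 4 = 1; all invariant factors of ∂_1 are 1 so no torsion. So H_0 ≅ Z.
rank ∂_1 = 4, rank ∂_2 = 5 ⇒ b_1 = 9 − 4 − 5 = 0; all invariant factors of ∂_2 are 1 so no torsion. So H_1 ≅ 0.
rank ∂_2 = 5, rank ∂_3 = 0 ⇒ b_2 = 6 − 5 − 0 = 1. So H_2 ≅ Z.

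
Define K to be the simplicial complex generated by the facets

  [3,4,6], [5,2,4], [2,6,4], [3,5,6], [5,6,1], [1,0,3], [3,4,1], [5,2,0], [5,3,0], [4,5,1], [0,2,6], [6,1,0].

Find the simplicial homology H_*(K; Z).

H_0 ≅ Z,  H_1 ≅ Z/2,  H_2 = 0.

Order the vertices as 0 < 1 < 2 < 3 < 4 < 5 < 6. Listing each simplex with vertices in this order, K has dimension 2 with simplices:

  0-simplices (7): [0], [1], [2], [3], [4], [5], [6]
  1-simplices (18): [0,1], [0,2], [0,3], [0,5], [0,6], [1,3], [1,4], [1,5], [1,6], [2,4], [2,5], [2,6], [3,4], [3,5], [3,6], [4,5], [4,6], [5,6]
  2-simplices (12): [0,1,3], [0,1,6], [0,2,5], [0,2,6], [0,3,5], [1,3,4], [1,4,5], [1,5,6], [2,4,5], [2,4,6], [3,4,6], [3,5,6]

so the chain groups are C_0 ≅ Z^7, C_1 ≅ Z^18, C_2 ≅ Z^12.

∂_1: C_1 → C_0 maps an edge to its endpoints' difference, ∂[p,q] = q − p. For instance
  ∂[3,4] = [4] − [3].
The resulting 7×18 matrix has rank 6, and its Smith normal form has invariant factors (1,1,1,1,1,1).

∂_2: C_2 → C_1 sends each 2-simplex [p,q,r] to [q,r] − [p,r] + [p,q]. For instance
  ∂[3,5,6] = [5,6] − [3,6] + [3,5],
  ∂[3,4,6] = [4,6] − [3,6] + [3,4].
This gives a 18×12 integer matrix of rank 12; reducing to Smith normal form yields diagonal entries (1,1,1,1,1,1,1,1,1,1,1,2).

From H_k ≅ ker(∂_k) / im(∂_{k+1}) we obtain:

  H_0: rank C_0 − rank ∂_1 = 7 − 6 = 1, and the invariant factors of ∂_1 are all 1, so H_0 = Z.
  H_1: rank ker ∂_1 − rank ∂_2 = (18 − 6) − 12 = 0, and ∂_2 has invariant factor 2 > 1, so H_1 = Z/2.
  H_2: rank ker ∂_2 − rank ∂_3 = (12 − 12) − 0 = 0, and there is no ∂_3, so H_2 = 0.

As a check, the Euler characteristic is 7 − 18 + 12 = 1, which agrees with 1 − 0 + 0 = 1.
(K is a triangulation of the real projective plane RP^2.)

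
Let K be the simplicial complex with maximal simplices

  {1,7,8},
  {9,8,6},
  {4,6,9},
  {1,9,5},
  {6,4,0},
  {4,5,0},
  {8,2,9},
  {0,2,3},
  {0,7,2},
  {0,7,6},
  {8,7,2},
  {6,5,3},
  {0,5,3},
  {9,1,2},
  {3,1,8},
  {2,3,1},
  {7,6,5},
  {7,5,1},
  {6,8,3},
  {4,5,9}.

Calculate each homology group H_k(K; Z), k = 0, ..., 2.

H_0 ≅ Z,  H_1 ≅ Z ⊕ Z/2,  H_2 = 0.

We work with the vertex ordering 0 < 1 < 2 < 3 < 4 < 5 < 6 < 7 < 8 < 9. The simplices of K, each written with vertices in increasing order, are:

  0-simplices (10): [0], [1], [2], [3], [4], [5], [6], [7], [8], [9]
  1-simplices (30): (30 of them)
  2-simplices (20): (20 of them)

Hence C_0 ≅ Z^10, C_1 ≅ Z^30, C_2 ≅ Z^20.

Boundary ∂_1: C_1 → C_0 is given by ∂[p,q] = [q] − [p].
As a 10×30 matrix over Z this has rank 9, with invariant factors (1,1,1,1,1,1,1,1,1).

∂_2: C_2 → C_1 acts by ∂[p,q,r] = [q,r] − [p,r] + [p,q]. For instance
  ∂[6,8,9] = [8,9] − [6,9] + [6,8],
  ∂[0,6,7] = [6,7] − [0,7] + [0,6].
This gives a 30×20 integer matrix of rank 20; reducing to Smith normal form yields diagonal entries (1,1,1,1,1,1,1,1,1,1,1,1,1,1,1,1,1,1,1,2).

Now H_k = ker ∂_k / im ∂_{k+1}, so:

  H_0: rank C_0 − rank ∂_1 = 10 − 9 = 1, and the invariant factors of ∂_1 are all 1, so H_0 ≅ Z.
  H_1: rank ker ∂_1 − rank ∂_2 = (30 − 9) − 20 = 1, and ∂_2 has invariant factor 2 > 1, so H_1 ≅ Z ⊕ Z/2.
  H_2: rank ker ∂_2 − rank ∂_3 = (20 − 20) − 0 = 0, and there is no ∂_3, so H_2 ≅ 0.

As a check, the Euler characteristic is 10 − 30 + 20 = 0, which agrees with 1 − 1 + 0 = 0.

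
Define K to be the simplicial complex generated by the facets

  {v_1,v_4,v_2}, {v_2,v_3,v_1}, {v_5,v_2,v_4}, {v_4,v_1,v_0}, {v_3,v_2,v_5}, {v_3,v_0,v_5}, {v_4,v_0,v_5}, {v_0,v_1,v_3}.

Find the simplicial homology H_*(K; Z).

Fix the vertex order v_0 < v_1 < v_2 < v_3 < v_4 < v_5 and write every simplex with vertices in increasing order. Then dim K = 2 and the simplices of K are:

  0-simplices (6): [v_0], [v_1], [v_2], [v_3], [v_4], [v_5]
  1-simplices (12): [v_0,v_1], [v_0,v_3], [v_0,v_4], [v_0,v_5], [v_1,v_2], [v_1,v_3], [v_1,v_4], [v_2,v_3], [v_2,v_4], [v_2,v_5], [v_3,v_5], [v_4,v_5]
  2-simplices (8): [v_0,v_1,v_3], [v_0,v_1,v_4], [v_0,v_3,v_5], [v_0,v_4,v_5], [v_1,v_2,v_3], [v_1,v_2,v_4], [v_2,v_3,v_5], [v_2,v_4,v_5]

so the chain groups are C_0 ≅ Z^6, C_1 ≅ Z^12, C_2 ≅ Z^8.

∂_1: C_1 → C_0 is given by ∂[p,q] = [q] − [p]. For instance
  ∂[v_0,v_3] = [v_3] − [v_0].
As a 6×12 matrix over Z this has rank 5, with invariant factors (1,1,1,1,1).

∂_2: C_2 → C_1 maps a triangle to the signed sum of its edges. For instance
  ∂[v_1,v_2,v_4] = [v_2,v_4] − [v_1,v_4] + [v_1,v_2],
  ∂[v_2,v_3,v_5] = [v_3,v_5] − [v_2,v_5] + [v_2,v_3].
The resulting 12×8 matrix has rank 7, and its Smith normal form has invariant factors (1,1,1,1,1,1,1).

Reading off H_k = ker ∂_k / im ∂_{k+1}:

  H_0: rank C_0 − rank ∂_1 = 6 − 5 = 1, and the invariant factors of ∂_1 are all 1, so H_0 = Z.
  H_1: rank ker ∂_1 − rank ∂_2 = (12 − 5) − 7 = 0, and the invariant factors of ∂_2 are all 1, so H_1 = 0.
  H_2: rank ker ∂_2 − rank ∂_3 = (8 − 7) − 0 = 1, and there is no ∂_3, so H_2 = Z.

As a check, the Euler characteristic is 6 − 12 + 8 = 2, which agrees with 1 − 0 + 1 = 2.
(K is a triangulation of the 2-sphere S^2.)

H_0 ≅ Z,  H_1 = 0,  H_2 ≅ Z.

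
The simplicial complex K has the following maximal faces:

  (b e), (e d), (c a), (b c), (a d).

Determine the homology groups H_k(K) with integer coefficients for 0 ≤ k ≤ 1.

H_0 ≅ Z,  H_1 ≅ Z.

We work with the vertex ordering a < b < c < d < e. The simplices of K, each written with vertices in increasing order, are:

  0-simplices (5): a, b, c, d, e
  1-simplices (5): ac, ad, bc, be, de

giving chain groups C_0 ≅ Z^5, C_1 ≅ Z^5.

Boundary ∂_1: C_1 → C_0 maps an edge to its endpoints' difference, ∂[p,q] = q − p.
The 5×5 boundary matrix has rank 4 and Smith normal form diag(1,1,1,1).

Computing H_k = (kernel of ∂_k) / (image of ∂_{k+1}):

  H_0: rank C_0 − rank ∂_1 = 5 − 4 = 1, and the invariant factors of ∂_1 are all 1, so H_0 ≅ Z.
  H_1: rank ker ∂_1 − rank ∂_2 = (5 − 4) − 0 = 1, and there is no ∂_2, so H_1 ≅ Z.

As a check, the Euler characteristic is 5 − 5 = 0, which agrees with 1 − 1 = 0.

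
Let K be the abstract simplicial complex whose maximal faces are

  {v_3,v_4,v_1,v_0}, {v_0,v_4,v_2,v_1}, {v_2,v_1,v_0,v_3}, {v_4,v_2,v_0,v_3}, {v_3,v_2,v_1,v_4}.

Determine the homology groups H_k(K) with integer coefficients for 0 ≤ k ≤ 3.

H_0 = Z,  H_1 = 0,  H_2 = 0,  H_3 = Z.

We work with the vertex ordering v_0 < v_1 < v_2 < v_3 < v_4. The simplices of K, each written with vertices in increasing order, are:

  0-simplices (5): [v_0], [v_1], [v_2], [v_3], [v_4]
  1-simplices (10): [v_0,v_1], [v_0,v_2], [v_0,v_3], [v_0,v_4], [v_1,v_2], [v_1,v_3], [v_1,v_4], [v_2,v_3], [v_2,v_4], [v_3,v_4]
  2-simplices (10): [v_0,v_1,v_2], [v_0,v_1,v_3], [v_0,v_1,v_4], [v_0,v_2,v_3], [v_0,v_2,v_4], [v_0,v_3,v_4], [v_1,v_2,v_3], [v_1,v_2,v_4], [v_1,v_3,v_4], [v_2,v_3,v_4]
  3-simplices (5): [v_0,v_1,v_2,v_3], [v_0,v_1,v_2,v_4], [v_0,v_1,v_3,v_4], [v_0,v_2,v_3,v_4], [v_1,v_2,v_3,v_4]

so the chain groups are C_0 ≅ Z^5, C_1 ≅ Z^10, C_2 ≅ Z^10, C_3 ≅ Z^5.

∂_1: C_1 → C_0 maps an edge to its endpoints' difference, ∂[p,q] = q − p. For instance
  ∂[v_2,v_3] = [v_3] − [v_2].
This gives a 5×10 integer matrix of rank 4; reducing to Smith normal form yields diagonal entries (1,1,1,1).

Boundary ∂_2: C_2 → C_1 maps a triangle to the signed sum of its edges. For instance
  ∂[v_0,v_1,v_2] = [v_1,v_2] − [v_0,v_2] + [v_0,v_1],
  ∂[v_0,v_1,v_3] = [v_1,v_3] − [v_0,v_3] + [v_0,v_1].
The resulting 10×10 matrix has rank 6, and its Smith normal form has invariant factors (1,1,1,1,1,1).

Boundary ∂_3: C_3 → C_2 sends each 3-simplex σ to the alternating sum Σ_i (−1)^i (σ with its i-th vertex removed). For instance
  ∂[v_0,v_1,v_2,v_3] = [v_1,v_2,v_3] − [v_0,v_2,v_3] + [v_0,v_1,v_3] − [v_0,v_1,v_2],
  ∂[v_0,v_2,v_3,v_4] = [v_2,v_3,v_4] − [v_0,v_3,v_4] + [v_0,v_2,v_4] − [v_0,v_2,v_3].
As a 10×5 matrix over Z this has rank 4, with invariant factors (1,1,1,1).

Reading off H_k = ker ∂_k / im ∂_{k+1}:

  H_0: rank C_0 − rank ∂_1 = 5 − 4 = 1, and the invariant factors of ∂_1 are all 1, so H_0 ≅ Z.
  H_1: rank ker ∂_1 − rank ∂_2 = (10 − 4) − 6 = 0, and the invariant factors of ∂_2 are all 1, so H_1 ≅ 0.
  H_2: rank ker ∂_2 − rank ∂_3 = (10 − 6) − 4 = 0, and the invariant factors of ∂_3 are all 1, so H_2 ≅ 0.
  H_3: rank ker ∂_3 − rank ∂_4 = (5 − 4) − 0 = 1, and there is no ∂_4, so H_3 ≅ Z.

As a check, the Euler characteristic is 5 − 10 + 10 − 5 = 0, which agrees with 1 − 0 + 0 − 1 = 0.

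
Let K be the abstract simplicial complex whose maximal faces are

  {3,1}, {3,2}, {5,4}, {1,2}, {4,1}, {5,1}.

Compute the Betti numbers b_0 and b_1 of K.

Take the total order 1 < 2 < 3 < 4 < 5 on the vertex set. Then K (dimension 1) consists of the simplices:

  0-simplices (5): [1], [2], [3], [4], [5]
  1-simplices (6): [1,2], [1,3], [1,4], [1,5], [2,3], [4,5]

giving chain groups C_0 ≅ Z^5, C_1 ≅ Z^6.

Boundary ∂_1: C_1 → C_0 maps an edge to its endpoints' difference, ∂[p,q] = q − p. For instance
  ∂[2,3] = [3] − [2].
The resulting 5×6 matrix has rank 4, and its Smith normal form has invariant factors (1,1,1,1).

Computing H_k = (kernel of ∂_k) / (image of ∂_{k+1}):

  H_0: rank C_0 − rank ∂_1 = 5 − 4 = 1, and the invariant factors of ∂_1 are all 1, so H_0 = Z.
  H_1: rank ker ∂_1 − rank ∂_2 = (6 − 4) − 0 = 2, and there is no ∂_2, so H_1 = Z^2.

Hence the Betti numbers are b_0 = 1, b_1 = 2.

b_0 = 1, b_1 = 2.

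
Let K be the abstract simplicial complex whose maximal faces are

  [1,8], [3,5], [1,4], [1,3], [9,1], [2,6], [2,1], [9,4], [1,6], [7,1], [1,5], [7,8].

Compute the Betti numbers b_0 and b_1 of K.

b_0 = 1, b_1 = 4.

Fix the vertex order 1 < 2 < 3 < 4 < 5 < 6 < 7 < 8 < 9 and write every simplex with vertices in increasing order. Then dim K = 1 and the simplices of K are:

  0-simplices (9): [1], [2], [3], [4], [5], [6], [7], [8], [9]
  1-simplices (12): [1,2], [1,3], [1,4], [1,5], [1,6], [1,7], [1,8], [1,9], [2,6], [3,5], [4,9], [7,8]

giving chain groups C_0 ≅ Z^9, C_1 ≅ Z^12.

Boundary ∂_1: C_1 → C_0 maps an edge to its endpoints' difference, ∂[p,q] = q − p.
The 9×12 boundary matrix has rank 8 and Smith normal form diag(1,1,1,1,1,1,1,1).

Reading off H_k = ker ∂_k / im ∂_{k+1}:

  H_0: rank C_0 − rank ∂_1 = 9 − 8 = 1, and the invariant factors of ∂_1 are all 1, so H_0 = Z.
  H_1: rank ker ∂_1 − rank ∂_2 = (12 − 8) − 0 = 4, and there is no ∂_2, so H_1 = Z^4.

(K is a triangulation of a wedge of 4 circles.)

Hence the Betti numbers are b_0 = 1, b_1 = 4.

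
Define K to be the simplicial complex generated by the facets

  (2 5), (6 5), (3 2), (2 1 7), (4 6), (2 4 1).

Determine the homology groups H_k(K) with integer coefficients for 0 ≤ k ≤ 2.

Order the vertices as 1 < 2 < 3 < 4 < 5 < 6 < 7. Listing each simplex with vertices in this order, K has dimension 2 with simplices:

  0-simplices (7): [1], [2], [3], [4], [5], [6], [7]
  1-simplices (9): [1,2], [1,4], [1,7], [2,3], [2,4], [2,5], [2,7], [4,6], [5,6]
  2-simplices (2): [1,2,4], [1,2,7]

so the chain groups are C_0 ≅ Z^7, C_1 ≅ Z^9, C_2 ≅ Z^2.

∂_1: C_1 → C_0 sends each edge [p,q] (with p < q) to q − p.
As a 7×9 matrix over Z this has rank 6, with invariant factors (1,1,1,1,1,1).

Boundary ∂_2: C_2 → C_1 acts by ∂[p,q,r] = [q,r] − [p,r] + [p,q]. For instance
  ∂[1,2,4] = [2,4] − [1,4] + [1,2],
  ∂[1,2,7] = [2,7] − [1,7] + [1,2].
The 9×2 boundary matrix has rank 2 and Smith normal form diag(1,1).

Computing H_k = (kernel of ∂_k) / (image of ∂_{k+1}):

  H_0: rank C_0 − rank ∂_1 = 7 − 6 = 1, and the invariant factors of ∂_1 are all 1, so H_0 ≅ Z.
  H_1: rank ker ∂_1 − rank ∂_2 = (9 − 6) − 2 = 1, and the invariant factors of ∂_2 are all 1, so H_1 ≅ Z.
  H_2: rank ker ∂_2 − rank ∂_3 = (2 − 2) − 0 = 0, and there is no ∂_3, so H_2 ≅ 0.

H_0 ≅ Z,  H_1 ≅ Z,  H_2 = 0.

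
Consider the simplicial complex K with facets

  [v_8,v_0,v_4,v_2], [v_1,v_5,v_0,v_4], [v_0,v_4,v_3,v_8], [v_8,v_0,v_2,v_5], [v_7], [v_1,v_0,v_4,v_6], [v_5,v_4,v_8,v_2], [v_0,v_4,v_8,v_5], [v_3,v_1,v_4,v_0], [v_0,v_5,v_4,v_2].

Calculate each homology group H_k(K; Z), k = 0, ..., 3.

Fix the vertex order v_0 < v_1 < v_2 < v_3 < v_4 < v_5 < v_6 < v_7 < v_8 and write every simplex with vertices in increasing order. Then dim K = 3 and the simplices of K are:

  0-simplices (9): [v_0], [v_1], [v_2], [v_3], [v_4], [v_5], [v_6], [v_7], [v_8]
  1-simplices (20): (20 of them)
  2-simplices (21): (21 of them)
  3-simplices (9): (9 of them)

giving chain groups C_0 ≅ Z^9, C_1 ≅ Z^20, C_2 ≅ Z^21, C_3 ≅ Z^9.

∂_1: C_1 → C_0 maps an edge to its endpoints' difference, ∂[p,q] = q − p.
The 9×20 boundary matrix has rank 7 and Smith normal form diag(1,1,1,1,1,1,1).

The boundary map ∂_2: C_2 → C_1 maps a triangle to the signed sum of its edges. For instance
  ∂[v_0,v_3,v_4] = [v_3,v_4] − [v_0,v_4] + [v_0,v_3],
  ∂[v_0,v_2,v_8] = [v_2,v_8] − [v_0,v_8] + [v_0,v_2].
This gives a 20×21 integer matrix of rank 13; reducing to Smith normal form yields diagonal entries (1,1,1,1,1,1,1,1,1,1,1,1,1).

∂_3: C_3 → C_2 sends each 3-simplex σ to the alternating sum Σ_i (−1)^i (σ with its i-th vertex removed). For instance
  ∂[v_2,v_4,v_5,v_8] = [v_4,v_5,v_8] − [v_2,v_5,v_8] + [v_2,v_4,v_8] − [v_2,v_4,v_5],
  ∂[v_0,v_2,v_5,v_8] = [v_2,v_5,v_8] − [v_0,v_5,v_8] + [v_0,v_2,v_8] − [v_0,v_2,v_5].
As a 21×9 matrix over Z this has rank 8, with invariant factors (1,1,1,1,1,1,1,1).

From H_k ≅ ker(∂_k) / im(∂_{k+1}) we obtain:

  H_0: rank C_0 − rank ∂_1 = 9 − 7 = 2, and the invariant factors of ∂_1 are all 1, so H_0 = Z^2.
  H_1: rank ker ∂_1 − rank ∂_2 = (20 − 7) − 13 = 0, and the invariant factors of ∂_2 are all 1, so H_1 = 0.
  H_2: rank ker ∂_2 − rank ∂_3 = (21 − 13) − 8 = 0, and the invariant factors of ∂_3 are all 1, so H_2 = 0.
  H_3: rank ker ∂_3 − rank ∂_4 = (9 − 8) − 0 = 1, and there is no ∂_4, so H_3 = Z.

H_0 ≅ Z^2,  H_1 = 0,  H_2 = 0,  H_3 ≅ Z.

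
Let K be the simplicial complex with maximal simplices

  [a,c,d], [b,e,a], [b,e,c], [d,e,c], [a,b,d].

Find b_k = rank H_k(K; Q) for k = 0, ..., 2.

K has 5 vertices, 10 edges, 5 triangles.
rank ∂_0 = 0, rank ∂_1 = 4 ⇒ b_0 = 5 − 0 − 4 = 1; all invariant factors of ∂_1 are 1 so no torsion. So H_0 = Z.
rank ∂_1 = 4, rank ∂_2 = 5 ⇒ b_1 = 10 − 4 − 5 = 1; all invariant factors of ∂_2 are 1 so no torsion. So H_1 = Z.
rank ∂_2 = 5, rank ∂_3 = 0 ⇒ b_2 = 5 − 5 − 0 = 0. So H_2 = 0.

b_0 = 1, b_1 = 1, b_2 = 0.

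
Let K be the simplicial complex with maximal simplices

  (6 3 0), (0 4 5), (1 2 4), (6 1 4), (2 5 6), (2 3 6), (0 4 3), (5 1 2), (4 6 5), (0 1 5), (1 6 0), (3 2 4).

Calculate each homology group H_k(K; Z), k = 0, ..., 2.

H_0 ≅ Z,  H_1 ≅ Z/2,  H_2 = 0.

K has 7 vertices, 18 edges, 12 triangles.
rank ∂_0 = 0, rank ∂_1 = 6 ⇒ b_0 = 7 − 0 − 6 = 1; all invariant factors of ∂_1 are 1 so no torsion. So H_0 ≅ Z.
rank ∂_1 = 6, rank ∂_2 = 12 ⇒ b_1 = 18 − 6 − 12 = 0; ∂_2 has invariant factor(s) [2] giving torsion. So H_1 ≅ Z/2.
rank ∂_2 = 12, rank ∂_3 = 0 ⇒ b_2 = 12 − 12 − 0 = 0. So H_2 ≅ 0.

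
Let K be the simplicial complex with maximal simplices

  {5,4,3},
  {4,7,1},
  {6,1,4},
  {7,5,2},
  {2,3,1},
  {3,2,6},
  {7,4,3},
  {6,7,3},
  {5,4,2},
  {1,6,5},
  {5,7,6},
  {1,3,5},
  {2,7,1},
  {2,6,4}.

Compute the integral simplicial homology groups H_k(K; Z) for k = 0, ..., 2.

K has 7 vertices, 21 edges, 14 triangles.
rank ∂_0 = 0, rank ∂_1 = 6 ⇒ b_0 = 7 − 0 − 6 = 1; all invariant factors of ∂_1 are 1 so no torsion. So H_0 = Z.
rank ∂_1 = 6, rank ∂_2 = 13 ⇒ b_1 = 21 − 6 − 13 = 2; all invariant factors of ∂_2 are 1 so no torsion. So H_1 = Z^2.
rank ∂_2 = 13, rank ∂_3 = 0 ⇒ b_2 = 14 − 13 − 0 = 1. So H_2 = Z.

H_0 = Z,  H_1 = Z^2,  H_2 = Z.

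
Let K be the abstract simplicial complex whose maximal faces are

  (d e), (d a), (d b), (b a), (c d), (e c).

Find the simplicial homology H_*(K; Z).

H_0 = Z,  H_1 = Z^2.

Take the total order a < b < c < d < e on the vertex set. Then K (dimension 1) consists of the simplices:

  0-simplices (5): a, b, c, d, e
  1-simplices (6): ab, ad, bd, cd, ce, de

giving chain groups C_0 ≅ Z^5, C_1 ≅ Z^6.

∂_1: C_1 → C_0 maps an edge to its endpoints' difference, ∂[p,q] = q − p.
The 5×6 boundary matrix has rank 4 and Smith normal form diag(1,1,1,1).

From H_k ≅ ker(∂_k) / im(∂_{k+1}) we obtain:

  H_0: rank C_0 − rank ∂_1 = 5 − 4 = 1, and the invariant factors of ∂_1 are all 1, so H_0 = Z.
  H_1: rank ker ∂_1 − rank ∂_2 = (6 − 4) − 0 = 2, and there is no ∂_2, so H_1 = Z^2.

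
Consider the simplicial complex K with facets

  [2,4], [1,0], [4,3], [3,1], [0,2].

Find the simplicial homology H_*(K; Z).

H_0 ≅ Z,  H_1 ≅ Z.

We work with the vertex ordering 0 < 1 < 2 < 3 < 4. The simplices of K, each written with vertices in increasing order, are:

  0-simplices (5): [0], [1], [2], [3], [4]
  1-simplices (5): [0,1], [0,2], [1,3], [2,4], [3,4]

Hence C_0 ≅ Z^5, C_1 ≅ Z^5.

The boundary map ∂_1: C_1 → C_0 is given by ∂[p,q] = [q] − [p]. For instance
  ∂[0,1] = [1] − [0].
The 5×5 boundary matrix has rank 4 and Smith normal form diag(1,1,1,1).

Now H_k = ker ∂_k / im ∂_{k+1}, so:

  H_0: rank C_0 − rank ∂_1 = 5 − 4 = 1, and the invariant factors of ∂_1 are all 1, so H_0 = Z.
  H_1: rank ker ∂_1 − rank ∂_2 = (5 − 4) − 0 = 1, and there is no ∂_2, so H_1 = Z.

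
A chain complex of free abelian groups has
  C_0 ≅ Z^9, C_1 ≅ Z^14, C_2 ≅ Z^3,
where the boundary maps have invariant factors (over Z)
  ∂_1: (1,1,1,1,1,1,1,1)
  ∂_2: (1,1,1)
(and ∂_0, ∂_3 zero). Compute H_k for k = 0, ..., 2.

H_0 = Z,  H_1 = Z^3,  H_2 = 0.

H_0: b_0 = 9 − 0 − 8 = 1; torsion from ∂_1 factors > 1: none. So H_0 = Z.
H_1: b_1 = 14 − 8 − 3 = 3; torsion from ∂_2 factors > 1: none. So H_1 = Z^3.
H_2: b_2 = 3 − 3 − 0 = 0; torsion from ∂_3 factors > 1: none. So H_2 = 0.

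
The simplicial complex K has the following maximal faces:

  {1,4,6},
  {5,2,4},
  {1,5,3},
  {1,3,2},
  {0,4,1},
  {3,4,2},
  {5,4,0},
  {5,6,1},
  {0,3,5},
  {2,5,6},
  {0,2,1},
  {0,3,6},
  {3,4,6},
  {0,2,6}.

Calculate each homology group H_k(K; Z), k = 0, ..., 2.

H_0 = Z,  H_1 = Z^2,  H_2 = Z.

Order the vertices as 0 < 1 < 2 < 3 < 4 < 5 < 6. Listing each simplex with vertices in this order, K has dimension 2 with simplices:

  0-simplices (7): [0], [1], [2], [3], [4], [5], [6]
  1-simplices (21): [0,1], [0,2], [0,3], [0,4], [0,5], [0,6], [1,2], [1,3], [1,4], [1,5], [1,6], [2,3], [2,4], [2,5], [2,6], [3,4], [3,5], [3,6], [4,5], [4,6], [5,6]
  2-simplices (14): [0,1,2], [0,1,4], [0,2,6], [0,3,5], [0,3,6], [0,4,5], [1,2,3], [1,3,5], [1,4,6], [1,5,6], [2,3,4], [2,4,5], [2,5,6], [3,4,6]

giving chain groups C_0 ≅ Z^7, C_1 ≅ Z^21, C_2 ≅ Z^14.

Boundary ∂_1: C_1 → C_0 maps an edge to its endpoints' difference, ∂[p,q] = q − p.
As a 7×21 matrix over Z this has rank 6, with invariant factors (1,1,1,1,1,1).

The boundary map ∂_2: C_2 → C_1 acts by ∂[p,q,r] = [q,r] − [p,r] + [p,q]. For instance
  ∂[3,4,6] = [4,6] − [3,6] + [3,4],
  ∂[1,5,6] = [5,6] − [1,6] + [1,5].
The 21×14 boundary matrix has rank 13 and Smith normal form diag(1,1,1,1,1,1,1,1,1,1,1,1,1).

From H_k ≅ ker(∂_k) / im(∂_{k+1}) we obtain:

  H_0: rank C_0 − rank ∂_1 = 7 − 6 = 1, and the invariant factors of ∂_1 are all 1, so H_0 = Z.
  H_1: rank ker ∂_1 − rank ∂_2 = (21 − 6) − 13 = 2, and the invariant factors of ∂_2 are all 1, so H_1 = Z^2.
  H_2: rank ker ∂_2 − rank ∂_3 = (14 − 13) − 0 = 1, and there is no ∂_3, so H_2 = Z.

(K is a triangulation of the torus T^2.)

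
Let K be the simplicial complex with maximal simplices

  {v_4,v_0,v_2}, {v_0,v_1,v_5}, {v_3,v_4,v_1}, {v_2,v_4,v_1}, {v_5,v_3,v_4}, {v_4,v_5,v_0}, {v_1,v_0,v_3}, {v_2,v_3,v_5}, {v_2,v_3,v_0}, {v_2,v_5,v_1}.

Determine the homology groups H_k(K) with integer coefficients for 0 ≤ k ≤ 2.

H_0 ≅ Z,  H_1 ≅ Z/2Z,  H_2 = 0.

Fix the vertex order v_0 < v_1 < v_2 < v_3 < v_4 < v_5 and write every simplex with vertices in increasing order. Then dim K = 2 and the simplices of K are:

  0-simplices (6): [v_0], [v_1], [v_2], [v_3], [v_4], [v_5]
  1-simplices (15): (15 of them)
  2-simplices (10): [v_0,v_1,v_3], [v_0,v_1,v_5], [v_0,v_2,v_3], [v_0,v_2,v_4], [v_0,v_4,v_5], [v_1,v_2,v_4], [v_1,v_2,v_5], [v_1,v_3,v_4], [v_2,v_3,v_5], [v_3,v_4,v_5]

so the chain groups are C_0 ≅ Z^6, C_1 ≅ Z^15, C_2 ≅ Z^10.

Boundary ∂_1: C_1 → C_0 is given by ∂[p,q] = [q] − [p].
The resulting 6×15 matrix has rank 5, and its Smith normal form has invariant factors (1,1,1,1,1).

Boundary ∂_2: C_2 → C_1 sends each 2-simplex [p,q,r] to [q,r] − [p,r] + [p,q]. For instance
  ∂[v_1,v_3,v_4] = [v_3,v_4] − [v_1,v_4] + [v_1,v_3],
  ∂[v_0,v_2,v_3] = [v_2,v_3] − [v_0,v_3] + [v_0,v_2].
The resulting 15×10 matrix has rank 10, and its Smith normal form has invariant factors (1,1,1,1,1,1,1,1,1,2).

From H_k ≅ ker(∂_k) / im(∂_{k+1}) we obtain:

  H_0: rank C_0 − rank ∂_1 = 6 − 5 = 1, and the invariant factors of ∂_1 are all 1, so H_0 ≅ Z.
  H_1: rank ker ∂_1 − rank ∂_2 = (15 − 5) − 10 = 0, and ∂_2 has invariant factor 2 > 1, so H_1 ≅ Z/2Z.
  H_2: rank ker ∂_2 − rank ∂_3 = (10 − 10) − 0 = 0, and there is no ∂_3, so H_2 ≅ 0.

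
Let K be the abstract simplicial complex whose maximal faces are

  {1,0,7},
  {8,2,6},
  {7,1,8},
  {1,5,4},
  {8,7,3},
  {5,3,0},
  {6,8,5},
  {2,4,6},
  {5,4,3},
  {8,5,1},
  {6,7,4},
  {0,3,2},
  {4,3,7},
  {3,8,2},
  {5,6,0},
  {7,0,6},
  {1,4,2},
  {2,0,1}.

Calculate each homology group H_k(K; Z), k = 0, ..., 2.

Order the vertices as 0 < 1 < 2 < 3 < 4 < 5 < 6 < 7 < 8. Listing each simplex with vertices in this order, K has dimension 2 with simplices:

  0-simplices (9): [0], [1], [2], [3], [4], [5], [6], [7], [8]
  1-simplices (27): (27 of them)
  2-simplices (18): [0,1,2], [0,1,7], [0,2,3], [0,3,5], [0,5,6], [0,6,7], [1,2,4], [1,4,5], [1,5,8], [1,7,8], [2,3,8], [2,4,6], [2,6,8], [3,4,5], [3,4,7], [3,7,8], [4,6,7], [5,6,8]

giving chain groups C_0 ≅ Z^9, C_1 ≅ Z^27, C_2 ≅ Z^18.

Boundary ∂_1: C_1 → C_0 sends each edge [p,q] (with p < q) to q − p. For instance
  ∂[1,8] = [8] − [1].
This gives a 9×27 integer matrix of rank 8; reducing to Smith normal form yields diagonal entries (1,1,1,1,1,1,1,1).

∂_2: C_2 → C_1 sends each 2-simplex [p,q,r] to [q,r] − [p,r] + [p,q]. For instance
  ∂[1,5,8] = [5,8] − [1,8] + [1,5],
  ∂[1,2,4] = [2,4] − [1,4] + [1,2].
This gives a 27×18 integer matrix of rank 17; reducing to Smith normal form yields diagonal entries (1,1,1,1,1,1,1,1,1,1,1,1,1,1,1,1,1).

Reading off H_k = ker ∂_k / im ∂_{k+1}:

  H_0: rank C_0 − rank ∂_1 = 9 − 8 = 1, and the invariant factors of ∂_1 are all 1, so H_0 = Z.
  H_1: rank ker ∂_1 − rank ∂_2 = (27 − 8) − 17 = 2, and the invariant factors of ∂_2 are all 1, so H_1 = Z^2.
  H_2: rank ker ∂_2 − rank ∂_3 = (18 − 17) − 0 = 1, and there is no ∂_3, so H_2 = Z.

As a check, the Euler characteristic is 9 − 27 + 18 = 0, which agrees with 1 − 2 + 1 = 0.

H_0 ≅ Z,  H_1 ≅ Z^2,  H_2 ≅ Z.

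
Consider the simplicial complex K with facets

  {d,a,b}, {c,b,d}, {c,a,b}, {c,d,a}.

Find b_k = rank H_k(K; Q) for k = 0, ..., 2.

K has 4 vertices, 6 edges, 4 triangles.
rank ∂_0 = 0, rank ∂_1 = 3 ⇒ b_0 = 4 − 0 − 3 = 1; all invariant factors of ∂_1 are 1 so no torsion. So H_0 = Z.
rank ∂_1 = 3, rank ∂_2 = 3 ⇒ b_1 = 6 − 3 − 3 = 0; all invariant factors of ∂_2 are 1 so no torsion. So H_1 = 0.
rank ∂_2 = 3, rank ∂_3 = 0 ⇒ b_2 = 4 − 3 − 0 = 1. So H_2 = Z.

b_0 = 1, b_1 = 0, b_2 = 1.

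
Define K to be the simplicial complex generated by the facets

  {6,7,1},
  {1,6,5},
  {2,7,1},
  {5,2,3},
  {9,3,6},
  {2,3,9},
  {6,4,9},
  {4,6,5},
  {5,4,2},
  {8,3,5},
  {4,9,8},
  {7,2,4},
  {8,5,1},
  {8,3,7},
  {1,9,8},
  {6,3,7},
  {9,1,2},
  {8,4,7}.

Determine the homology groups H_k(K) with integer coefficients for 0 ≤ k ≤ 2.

H_0 ≅ Z,  H_1 ≅ Z^2,  H_2 ≅ Z.

We work with the vertex ordering 1 < 2 < 3 < 4 < 5 < 6 < 7 < 8 < 9. The simplices of K, each written with vertices in increasing order, are:

  0-simplices (9): [1], [2], [3], [4], [5], [6], [7], [8], [9]
  1-simplices (27): (27 of them)
  2-simplices (18): [1,2,7], [1,2,9], [1,5,6], [1,5,8], [1,6,7], [1,8,9], [2,3,5], [2,3,9], [2,4,5], [2,4,7], [3,5,8], [3,6,7], [3,6,9], [3,7,8], [4,5,6], [4,6,9], [4,7,8], [4,8,9]

so the chain groups are C_0 ≅ Z^9, C_1 ≅ Z^27, C_2 ≅ Z^18.

The boundary map ∂_1: C_1 → C_0 sends each edge [p,q] (with p < q) to q − p.
This gives a 9×27 integer matrix of rank 8; reducing to Smith normal form yields diagonal entries (1,1,1,1,1,1,1,1).

∂_2: C_2 → C_1 sends each 2-simplex [p,q,r] to [q,r] − [p,r] + [p,q]. For instance
  ∂[2,3,5] = [3,5] − [2,5] + [2,3],
  ∂[3,6,9] = [6,9] − [3,9] + [3,6].
As a 27×18 matrix over Z this has rank 17, with invariant factors (1,1,1,1,1,1,1,1,1,1,1,1,1,1,1,1,1).

Computing H_k = (kernel of ∂_k) / (image of ∂_{k+1}):

  H_0: rank C_0 − rank ∂_1 = 9 − 8 = 1, and the invariant factors of ∂_1 are all 1, so H_0 ≅ Z.
  H_1: rank ker ∂_1 − rank ∂_2 = (27 − 8) − 17 = 2, and the invariant factors of ∂_2 are all 1, so H_1 ≅ Z^2.
  H_2: rank ker ∂_2 − rank ∂_3 = (18 − 17) − 0 = 1, and there is no ∂_3, so H_2 ≅ Z.

As a check, the Euler characteristic is 9 − 27 + 18 = 0, which agrees with 1 − 2 + 1 = 0.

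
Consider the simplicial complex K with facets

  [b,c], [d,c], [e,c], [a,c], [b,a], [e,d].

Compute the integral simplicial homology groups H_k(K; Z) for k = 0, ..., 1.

H_0 = Z,  H_1 = Z^2.

Fix the vertex order a < b < c < d < e and write every simplex with vertices in increasing order. Then dim K = 1 and the simplices of K are:

  0-simplices (5): a, b, c, d, e
  1-simplices (6): ab, ac, bc, cd, ce, de

Hence C_0 ≅ Z^5, C_1 ≅ Z^6.

The boundary map ∂_1: C_1 → C_0 sends each edge [p,q] (with p < q) to q − p. For instance
  ∂ab = b − a.
As a 5×6 matrix over Z this has rank 4, with invariant factors (1,1,1,1).

From H_k ≅ ker(∂_k) / im(∂_{k+1}) we obtain:

  H_0: rank C_0 − rank ∂_1 = 5 − 4 = 1, and the invariant factors of ∂_1 are all 1, so H_0 ≅ Z.
  H_1: rank ker ∂_1 − rank ∂_2 = (6 − 4) − 0 = 2, and there is no ∂_2, so H_1 ≅ Z^2.

As a check, the Euler characteristic is 5 − 6 = -1, which agrees with 1 − 2 = -1.
(K is a triangulation of a wedge of 2 circles.)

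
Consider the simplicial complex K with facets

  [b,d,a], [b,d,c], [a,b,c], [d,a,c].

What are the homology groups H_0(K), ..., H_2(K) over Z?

We work with the vertex ordering a < b < c < d. The simplices of K, each written with vertices in increasing order, are:

  0-simplices (4): a, b, c, d
  1-simplices (6): ab, ac, ad, bc, bd, cd
  2-simplices (4): abc, abd, acd, bcd

so the chain groups are C_0 ≅ Z^4, C_1 ≅ Z^6, C_2 ≅ Z^4.

The boundary map ∂_1: C_1 → C_0 maps an edge to its endpoints' difference, ∂[p,q] = q − p.
The 4×6 boundary matrix has rank 3 and Smith normal form diag(1,1,1).

The boundary map ∂_2: C_2 → C_1 acts by ∂[p,q,r] = [q,r] − [p,r] + [p,q]. For instance
  ∂abc = bc − ac + ab,
  ∂abd = bd − ad + ab.
The resulting 6×4 matrix has rank 3, and its Smith normal form has invariant factors (1,1,1).

Reading off H_k = ker ∂_k / im ∂_{k+1}:

  H_0: rank C_0 − rank ∂_1 = 4 − 3 = 1, and the invariant factors of ∂_1 are all 1, so H_0 = Z.
  H_1: rank ker ∂_1 − rank ∂_2 = (6 − 3) − 3 = 0, and the invariant factors of ∂_2 are all 1, so H_1 = 0.
  H_2: rank ker ∂_2 − rank ∂_3 = (4 − 3) − 0 = 1, and there is no ∂_3, so H_2 = Z.

H_0 = Z,  H_1 = 0,  H_2 = Z.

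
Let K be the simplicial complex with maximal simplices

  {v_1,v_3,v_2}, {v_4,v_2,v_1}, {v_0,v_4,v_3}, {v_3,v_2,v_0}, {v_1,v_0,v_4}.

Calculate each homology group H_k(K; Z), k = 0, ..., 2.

H_0 = Z,  H_1 = Z,  H_2 = 0.

Take the total order v_0 < v_1 < v_2 < v_3 < v_4 on the vertex set. Then K (dimension 2) consists of the simplices:

  0-simplices (5): [v_0], [v_1], [v_2], [v_3], [v_4]
  1-simplices (10): [v_0,v_1], [v_0,v_2], [v_0,v_3], [v_0,v_4], [v_1,v_2], [v_1,v_3], [v_1,v_4], [v_2,v_3], [v_2,v_4], [v_3,v_4]
  2-simplices (5): [v_0,v_1,v_4], [v_0,v_2,v_3], [v_0,v_3,v_4], [v_1,v_2,v_3], [v_1,v_2,v_4]

giving chain groups C_0 ≅ Z^5, C_1 ≅ Z^10, C_2 ≅ Z^5.

The boundary map ∂_1: C_1 → C_0 sends each edge [p,q] (with p < q) to q − p. For instance
  ∂[v_1,v_4] = [v_4] − [v_1].
As a 5×10 matrix over Z this has rank 4, with invariant factors (1,1,1,1).

∂_2: C_2 → C_1 acts by ∂[p,q,r] = [q,r] − [p,r] + [p,q]. For instance
  ∂[v_0,v_2,v_3] = [v_2,v_3] − [v_0,v_3] + [v_0,v_2],
  ∂[v_0,v_1,v_4] = [v_1,v_4] − [v_0,v_4] + [v_0,v_1].
The 10×5 boundary matrix has rank 5 and Smith normal form diag(1,1,1,1,1).

From H_k ≅ ker(∂_k) / im(∂_{k+1}) we obtain:

  H_0: rank C_0 − rank ∂_1 = 5 − 4 = 1, and the invariant factors of ∂_1 are all 1, so H_0 ≅ Z.
  H_1: rank ker ∂_1 − rank ∂_2 = (10 − 4) − 5 = 1, and the invariant factors of ∂_2 are all 1, so H_1 ≅ Z.
  H_2: rank ker ∂_2 − rank ∂_3 = (5 − 5) − 0 = 0, and there is no ∂_3, so H_2 ≅ 0.

As a check, the Euler characteristic is 5 − 10 + 5 = 0, which agrees with 1 − 1 + 0 = 0.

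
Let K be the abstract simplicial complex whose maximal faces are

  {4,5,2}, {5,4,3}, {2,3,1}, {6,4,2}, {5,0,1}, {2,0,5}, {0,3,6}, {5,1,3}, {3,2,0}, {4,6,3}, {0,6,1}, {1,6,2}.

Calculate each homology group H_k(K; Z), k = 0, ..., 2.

K has 7 vertices, 18 edges, 12 triangles.
rank ∂_0 = 0, rank ∂_1 = 6 ⇒ b_0 = 7 − 0 − 6 = 1; all invariant factors of ∂_1 are 1 so no torsion. So H_0 ≅ Z.
rank ∂_1 = 6, rank ∂_2 = 12 ⇒ b_1 = 18 − 6 − 12 = 0; ∂_2 has invariant factor(s) [2] giving torsion. So H_1 ≅ Z/2.
rank ∂_2 = 12, rank ∂_3 = 0 ⇒ b_2 = 12 − 12 − 0 = 0. So H_2 ≅ 0.

H_0 = Z,  H_1 = Z/2,  H_2 = 0.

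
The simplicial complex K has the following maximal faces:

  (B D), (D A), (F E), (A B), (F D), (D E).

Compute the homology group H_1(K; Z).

H_1 ≅ Z^2.

K has 5 vertices, 6 edges.
rank ∂_1 = 4, rank ∂_2 = 0 ⇒ b_1 = 6 − 4 − 0 = 2. So H_1 = Z^2.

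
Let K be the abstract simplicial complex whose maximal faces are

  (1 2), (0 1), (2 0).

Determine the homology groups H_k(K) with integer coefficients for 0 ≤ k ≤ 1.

H_0 = Z,  H_1 = Z.

We work with the vertex ordering 0 < 1 < 2. The simplices of K, each written with vertices in increasing order, are:

  0-simplices (3): [0], [1], [2]
  1-simplices (3): [0,1], [0,2], [1,2]

giving chain groups C_0 ≅ Z^3, C_1 ≅ Z^3.

Boundary ∂_1: C_1 → C_0 is given by ∂[p,q] = [q] − [p].
The 3×3 boundary matrix has rank 2 and Smith normal form diag(1,1).

From H_k ≅ ker(∂_k) / im(∂_{k+1}) we obtain:

  H_0: rank C_0 − rank ∂_1 = 3 − 2 = 1, and the invariant factors of ∂_1 are all 1, so H_0 ≅ Z.
  H_1: rank ker ∂_1 − rank ∂_2 = (3 − 2) − 0 = 1, and there is no ∂_2, so H_1 ≅ Z.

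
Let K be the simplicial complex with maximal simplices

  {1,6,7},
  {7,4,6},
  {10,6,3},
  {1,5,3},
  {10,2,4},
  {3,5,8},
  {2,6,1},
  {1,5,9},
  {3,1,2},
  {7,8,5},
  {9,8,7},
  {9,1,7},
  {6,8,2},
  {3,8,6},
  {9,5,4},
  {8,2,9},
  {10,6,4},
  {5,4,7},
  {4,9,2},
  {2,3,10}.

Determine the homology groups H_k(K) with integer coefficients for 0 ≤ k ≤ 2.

Take the total order 1 < 2 < 3 < 4 < 5 < 6 < 7 < 8 < 9 < 10 on the vertex set. Then K (dimension 2) consists of the simplices:

  0-simplices (10): [1], [2], [3], [4], [5], [6], [7], [8], [9], [10]
  1-simplices (30): (30 of them)
  2-simplices (20): (20 of them)

so the chain groups are C_0 ≅ Z^10, C_1 ≅ Z^30, C_2 ≅ Z^20.

The boundary map ∂_1: C_1 → C_0 sends each edge [p,q] (with p < q) to q − p.
As a 10×30 matrix over Z this has rank 9, with invariant factors (1,1,1,1,1,1,1,1,1).

∂_2: C_2 → C_1 sends each 2-simplex [p,q,r] to [q,r] − [p,r] + [p,q]. For instance
  ∂[3,5,8] = [5,8] − [3,8] + [3,5],
  ∂[5,7,8] = [7,8] − [5,8] + [5,7].
As a 30×20 matrix over Z this has rank 20, with invariant factors (1,1,1,1,1,1,1,1,1,1,1,1,1,1,1,1,1,1,1,2).

Computing H_k = (kernel of ∂_k) / (image of ∂_{k+1}):

  H_0: rank C_0 − rank ∂_1 = 10 − 9 = 1, and the invariant factors of ∂_1 are all 1, so H_0 ≅ Z.
  H_1: rank ker ∂_1 − rank ∂_2 = (30 − 9) − 20 = 1, and ∂_2 has invariant factor 2 > 1, so H_1 ≅ Z ⊕ Z/2.
  H_2: rank ker ∂_2 − rank ∂_3 = (20 − 20) − 0 = 0, and there is no ∂_3, so H_2 ≅ 0.

H_0 = Z,  H_1 = Z ⊕ Z/2,  H_2 = 0.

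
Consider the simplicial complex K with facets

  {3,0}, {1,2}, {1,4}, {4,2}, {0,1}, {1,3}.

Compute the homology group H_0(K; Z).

H_0 ≅ Z.

Order the vertices as 0 < 1 < 2 < 3 < 4. Listing each simplex with vertices in this order, K has dimension 1 with simplices:

  0-simplices (5): [0], [1], [2], [3], [4]
  1-simplices (6): [0,1], [0,3], [1,2], [1,3], [1,4], [2,4]

Hence C_0 ≅ Z^5, C_1 ≅ Z^6.

Boundary ∂_1: C_1 → C_0 sends each edge [p,q] (with p < q) to q − p.
The 5×6 boundary matrix has rank 4 and Smith normal form diag(1,1,1,1).

Now H_k = ker ∂_k / im ∂_{k+1}, so:

  H_0: rank C_0 − rank ∂_1 = 5 − 4 = 1, and the invariant factors of ∂_1 are all 1, so H_0 = Z.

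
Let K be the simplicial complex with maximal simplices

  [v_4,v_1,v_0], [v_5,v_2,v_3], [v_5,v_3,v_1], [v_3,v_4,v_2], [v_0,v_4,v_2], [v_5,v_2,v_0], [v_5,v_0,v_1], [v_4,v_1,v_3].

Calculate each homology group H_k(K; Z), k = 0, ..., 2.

H_0 ≅ Z,  H_1 = 0,  H_2 ≅ Z.

Fix the vertex order v_0 < v_1 < v_2 < v_3 < v_4 < v_5 and write every simplex with vertices in increasing order. Then dim K = 2 and the simplices of K are:

  0-simplices (6): [v_0], [v_1], [v_2], [v_3], [v_4], [v_5]
  1-simplices (12): [v_0,v_1], [v_0,v_2], [v_0,v_4], [v_0,v_5], [v_1,v_3], [v_1,v_4], [v_1,v_5], [v_2,v_3], [v_2,v_4], [v_2,v_5], [v_3,v_4], [v_3,v_5]
  2-simplices (8): [v_0,v_1,v_4], [v_0,v_1,v_5], [v_0,v_2,v_4], [v_0,v_2,v_5], [v_1,v_3,v_4], [v_1,v_3,v_5], [v_2,v_3,v_4], [v_2,v_3,v_5]

Hence C_0 ≅ Z^6, C_1 ≅ Z^12, C_2 ≅ Z^8.

The boundary map ∂_1: C_1 → C_0 is given by ∂[p,q] = [q] − [p].
The resulting 6×12 matrix has rank 5, and its Smith normal form has invariant factors (1,1,1,1,1).

The boundary map ∂_2: C_2 → C_1 acts by ∂[p,q,r] = [q,r] − [p,r] + [p,q]. For instance
  ∂[v_1,v_3,v_5] = [v_3,v_5] − [v_1,v_5] + [v_1,v_3],
  ∂[v_0,v_1,v_4] = [v_1,v_4] − [v_0,v_4] + [v_0,v_1].
This gives a 12×8 integer matrix of rank 7; reducing to Smith normal form yields diagonal entries (1,1,1,1,1,1,1).

Now H_k = ker ∂_k / im ∂_{k+1}, so:

  H_0: rank C_0 − rank ∂_1 = 6 − 5 = 1, and the invariant factors of ∂_1 are all 1, so H_0 ≅ Z.
  H_1: rank ker ∂_1 − rank ∂_2 = (12 − 5) − 7 = 0, and the invariant factors of ∂_2 are all 1, so H_1 ≅ 0.
  H_2: rank ker ∂_2 − rank ∂_3 = (8 − 7) − 0 = 1, and there is no ∂_3, so H_2 ≅ Z.

(K is a triangulation of the 2-sphere S^2.)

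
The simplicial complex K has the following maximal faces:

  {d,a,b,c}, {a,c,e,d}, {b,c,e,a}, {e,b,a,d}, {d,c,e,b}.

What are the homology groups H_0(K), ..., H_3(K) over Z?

H_0 ≅ Z,  H_1 = 0,  H_2 = 0,  H_3 ≅ Z.

Fix the vertex order a < b < c < d < e and write every simplex with vertices in increasing order. Then dim K = 3 and the simplices of K are:

  0-simplices (5): a, b, c, d, e
  1-simplices (10): ab, ac, ad, ae, bc, bd, be, cd, ce, de
  2-simplices (10): abc, abd, abe, acd, ace, ade, bcd, bce, bde, cde
  3-simplices (5): abcd, abce, abde, acde, bcde

giving chain groups C_0 ≅ Z^5, C_1 ≅ Z^10, C_2 ≅ Z^10, C_3 ≅ Z^5.

Boundary ∂_1: C_1 → C_0 sends each edge [p,q] (with p < q) to q − p.
As a 5×10 matrix over Z this has rank 4, with invariant factors (1,1,1,1).

The boundary map ∂_2: C_2 → C_1 maps a triangle to the signed sum of its edges. For instance
  ∂ace = ce − ae + ac,
  ∂abd = bd − ad + ab.
As a 10×10 matrix over Z this has rank 6, with invariant factors (1,1,1,1,1,1).

Boundary ∂_3: C_3 → C_2 sends each 3-simplex σ to the alternating sum Σ_i (−1)^i (σ with its i-th vertex removed). For instance
  ∂abcd = bcd − acd + abd − abc,
  ∂acde = cde − ade + ace − acd.
As a 10×5 matrix over Z this has rank 4, with invariant factors (1,1,1,1).

Reading off H_k = ker ∂_k / im ∂_{k+1}:

  H_0: rank C_0 − rank ∂_1 = 5 − 4 = 1, and the invariant factors of ∂_1 are all 1, so H_0 = Z.
  H_1: rank ker ∂_1 − rank ∂_2 = (10 − 4) − 6 = 0, and the invariant factors of ∂_2 are all 1, so H_1 = 0.
  H_2: rank ker ∂_2 − rank ∂_3 = (10 − 6) − 4 = 0, and the invariant factors of ∂_3 are all 1, so H_2 = 0.
  H_3: rank ker ∂_3 − rank ∂_4 = (5 − 4) − 0 = 1, and there is no ∂_4, so H_3 = Z.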